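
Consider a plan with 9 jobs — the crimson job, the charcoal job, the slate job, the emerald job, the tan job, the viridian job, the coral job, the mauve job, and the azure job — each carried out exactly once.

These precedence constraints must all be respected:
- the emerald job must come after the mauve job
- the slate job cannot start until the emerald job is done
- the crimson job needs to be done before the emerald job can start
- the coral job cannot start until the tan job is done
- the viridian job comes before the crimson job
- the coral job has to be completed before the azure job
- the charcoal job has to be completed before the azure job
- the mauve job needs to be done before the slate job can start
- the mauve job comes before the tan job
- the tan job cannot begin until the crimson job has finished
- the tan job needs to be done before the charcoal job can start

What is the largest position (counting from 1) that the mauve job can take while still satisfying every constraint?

3

Every job that must follow the mauve job has to come after it. Tracing all chains starting from the mauve job, those jobs are: the charcoal job, the slate job, the emerald job, the tan job, the coral job, the azure job — 6 in total.
So at least 6 jobs follow the mauve job, putting the mauve job no later than position 3. That position is achievable by scheduling everything else first.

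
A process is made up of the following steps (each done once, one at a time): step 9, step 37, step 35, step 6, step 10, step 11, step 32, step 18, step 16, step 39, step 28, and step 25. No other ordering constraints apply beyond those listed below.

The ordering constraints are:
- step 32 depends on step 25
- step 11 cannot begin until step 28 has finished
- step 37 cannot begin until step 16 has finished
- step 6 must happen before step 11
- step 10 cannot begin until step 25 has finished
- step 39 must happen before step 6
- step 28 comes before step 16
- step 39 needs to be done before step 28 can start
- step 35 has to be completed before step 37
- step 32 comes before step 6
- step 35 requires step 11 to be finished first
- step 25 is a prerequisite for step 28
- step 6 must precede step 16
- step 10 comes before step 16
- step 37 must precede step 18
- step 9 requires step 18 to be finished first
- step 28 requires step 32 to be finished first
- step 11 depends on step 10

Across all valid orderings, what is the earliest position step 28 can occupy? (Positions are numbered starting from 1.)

Every step that must precede step 28 has to come before it. Tracing all chains that end at step 28, those steps are: step 32, step 39, step 25 — 3 in total.
So at minimum 3 steps come before step 28, putting step 28 no earlier than position 4. That position is achievable by scheduling exactly those predecessors first.

4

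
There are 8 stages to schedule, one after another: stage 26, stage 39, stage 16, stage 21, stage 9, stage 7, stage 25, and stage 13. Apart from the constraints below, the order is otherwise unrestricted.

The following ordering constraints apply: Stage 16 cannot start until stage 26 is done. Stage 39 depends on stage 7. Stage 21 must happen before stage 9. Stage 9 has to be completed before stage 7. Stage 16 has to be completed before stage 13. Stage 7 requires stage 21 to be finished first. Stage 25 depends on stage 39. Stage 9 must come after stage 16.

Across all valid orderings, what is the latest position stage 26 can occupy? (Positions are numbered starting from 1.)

2

Every stage that must follow stage 26 has to come after it. Tracing all chains starting from stage 26, those stages are: stage 39, stage 16, stage 9, stage 7, stage 25, stage 13 — 6 in total.
So at least 6 stages follow stage 26, putting stage 26 no later than position 2. That position is achievable by scheduling everything else first.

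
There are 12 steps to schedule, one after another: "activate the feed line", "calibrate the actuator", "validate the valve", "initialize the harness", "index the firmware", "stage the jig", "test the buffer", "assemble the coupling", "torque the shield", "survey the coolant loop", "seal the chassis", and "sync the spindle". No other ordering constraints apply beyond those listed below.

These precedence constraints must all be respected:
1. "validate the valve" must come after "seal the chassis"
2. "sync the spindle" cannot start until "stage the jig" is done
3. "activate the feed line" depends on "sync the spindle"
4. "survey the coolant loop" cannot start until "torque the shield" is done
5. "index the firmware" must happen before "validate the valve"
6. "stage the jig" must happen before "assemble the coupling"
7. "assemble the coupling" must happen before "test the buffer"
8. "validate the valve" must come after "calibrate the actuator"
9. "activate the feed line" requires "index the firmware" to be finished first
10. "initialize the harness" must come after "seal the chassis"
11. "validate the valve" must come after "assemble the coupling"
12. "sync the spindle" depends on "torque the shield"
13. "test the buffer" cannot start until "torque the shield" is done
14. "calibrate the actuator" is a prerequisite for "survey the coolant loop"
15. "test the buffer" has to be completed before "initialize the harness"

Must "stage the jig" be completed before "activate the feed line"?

Following the dependencies: "stage the jig" → "sync the spindle" → "activate the feed line".
That forces "stage the jig" before "activate the feed line" in every valid schedule.

Yes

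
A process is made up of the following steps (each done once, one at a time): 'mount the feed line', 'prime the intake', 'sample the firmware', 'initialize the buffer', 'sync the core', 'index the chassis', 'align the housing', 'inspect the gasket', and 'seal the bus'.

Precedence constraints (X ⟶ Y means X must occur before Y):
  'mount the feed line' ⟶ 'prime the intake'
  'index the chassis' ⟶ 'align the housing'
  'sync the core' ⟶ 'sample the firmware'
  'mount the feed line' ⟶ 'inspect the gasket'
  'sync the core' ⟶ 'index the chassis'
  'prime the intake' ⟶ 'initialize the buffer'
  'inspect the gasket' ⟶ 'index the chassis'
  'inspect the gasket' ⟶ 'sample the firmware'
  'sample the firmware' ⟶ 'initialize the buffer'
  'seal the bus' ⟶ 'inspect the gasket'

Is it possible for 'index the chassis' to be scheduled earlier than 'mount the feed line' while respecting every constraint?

Following 'mount the feed line' → 'inspect the gasket' → 'index the chassis', 'mount the feed line' must precede 'index the chassis' in every valid ordering.
So no valid ordering can have 'index the chassis' before 'mount the feed line'.

No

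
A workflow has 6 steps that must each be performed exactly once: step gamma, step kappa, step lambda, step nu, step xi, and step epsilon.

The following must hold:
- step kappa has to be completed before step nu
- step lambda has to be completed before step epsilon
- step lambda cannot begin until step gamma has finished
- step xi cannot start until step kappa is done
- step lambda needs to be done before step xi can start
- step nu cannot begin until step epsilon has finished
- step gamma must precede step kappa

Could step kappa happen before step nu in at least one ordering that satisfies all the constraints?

Step kappa is actually forced before step nu by the constraints, so certainly some valid ordering has step kappa first.

Yes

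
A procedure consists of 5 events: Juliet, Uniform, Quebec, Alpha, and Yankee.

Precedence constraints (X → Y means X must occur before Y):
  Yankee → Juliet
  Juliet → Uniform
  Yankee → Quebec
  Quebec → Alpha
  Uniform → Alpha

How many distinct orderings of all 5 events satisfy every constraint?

3

Only Yankee has no prerequisites, so it must go first.
Enumerating by repeatedly choosing an available event (one whose prerequisites are all placed) gives 3 distinct complete orderings.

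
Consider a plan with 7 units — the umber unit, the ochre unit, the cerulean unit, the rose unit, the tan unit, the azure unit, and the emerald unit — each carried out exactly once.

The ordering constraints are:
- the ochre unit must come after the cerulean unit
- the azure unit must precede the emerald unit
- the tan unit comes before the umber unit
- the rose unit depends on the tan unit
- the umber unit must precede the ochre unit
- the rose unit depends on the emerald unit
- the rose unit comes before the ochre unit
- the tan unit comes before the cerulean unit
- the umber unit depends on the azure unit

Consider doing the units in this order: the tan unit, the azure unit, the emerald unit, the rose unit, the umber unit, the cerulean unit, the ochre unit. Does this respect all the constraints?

Yes

Checking each listed constraint against this order: for instance, the tan unit is in position 1 and the cerulean unit in position 6, so that constraint holds — and the remaining constraints check out the same way.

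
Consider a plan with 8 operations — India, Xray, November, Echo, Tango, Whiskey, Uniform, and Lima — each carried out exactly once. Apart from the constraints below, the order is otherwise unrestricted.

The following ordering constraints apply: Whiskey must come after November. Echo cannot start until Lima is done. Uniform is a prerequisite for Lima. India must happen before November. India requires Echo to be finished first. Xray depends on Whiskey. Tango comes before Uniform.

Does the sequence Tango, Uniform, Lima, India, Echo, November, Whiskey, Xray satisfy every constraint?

No

The sequence places India ahead of Echo.
That contradicts the constraint that Echo must precede India.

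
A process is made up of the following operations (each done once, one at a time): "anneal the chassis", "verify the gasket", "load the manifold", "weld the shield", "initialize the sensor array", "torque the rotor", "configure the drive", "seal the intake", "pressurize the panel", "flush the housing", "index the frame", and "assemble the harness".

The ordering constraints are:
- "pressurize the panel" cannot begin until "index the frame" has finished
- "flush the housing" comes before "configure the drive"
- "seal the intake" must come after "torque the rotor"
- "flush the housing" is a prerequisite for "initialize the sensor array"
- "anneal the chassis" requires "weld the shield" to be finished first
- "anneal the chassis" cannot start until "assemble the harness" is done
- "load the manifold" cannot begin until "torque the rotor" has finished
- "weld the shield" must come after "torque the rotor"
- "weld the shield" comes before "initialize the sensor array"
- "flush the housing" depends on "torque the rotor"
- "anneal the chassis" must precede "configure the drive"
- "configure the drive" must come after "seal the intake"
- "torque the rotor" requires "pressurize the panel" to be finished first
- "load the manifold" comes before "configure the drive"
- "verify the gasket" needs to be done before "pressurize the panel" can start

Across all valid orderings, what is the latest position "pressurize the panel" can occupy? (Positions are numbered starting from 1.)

Following every chain forward from "pressurize the panel", the operations that must come later are "anneal the chassis", "load the manifold", "weld the shield", "initialize the sensor array", "torque the rotor", "configure the drive", "seal the intake", "flush the housing" — 8 of them.
So at least 8 operations follow "pressurize the panel", putting "pressurize the panel" no later than position 4. That position is achievable by scheduling everything else first.

4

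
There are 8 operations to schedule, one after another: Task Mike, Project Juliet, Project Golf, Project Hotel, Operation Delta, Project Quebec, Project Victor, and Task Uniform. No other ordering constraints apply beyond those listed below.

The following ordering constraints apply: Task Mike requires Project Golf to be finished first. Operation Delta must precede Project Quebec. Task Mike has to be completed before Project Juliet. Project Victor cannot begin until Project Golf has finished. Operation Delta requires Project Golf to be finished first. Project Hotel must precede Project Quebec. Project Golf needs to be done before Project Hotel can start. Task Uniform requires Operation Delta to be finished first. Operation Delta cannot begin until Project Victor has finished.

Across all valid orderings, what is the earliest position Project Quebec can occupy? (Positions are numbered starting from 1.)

5

Working backwards through the constraints from Project Quebec, its full set of required predecessors is Project Golf, Project Hotel, Operation Delta, Project Victor — 4 of them.
So at minimum 4 operations come before Project Quebec, putting Project Quebec no earlier than position 5. That position is achievable by scheduling exactly those predecessors first.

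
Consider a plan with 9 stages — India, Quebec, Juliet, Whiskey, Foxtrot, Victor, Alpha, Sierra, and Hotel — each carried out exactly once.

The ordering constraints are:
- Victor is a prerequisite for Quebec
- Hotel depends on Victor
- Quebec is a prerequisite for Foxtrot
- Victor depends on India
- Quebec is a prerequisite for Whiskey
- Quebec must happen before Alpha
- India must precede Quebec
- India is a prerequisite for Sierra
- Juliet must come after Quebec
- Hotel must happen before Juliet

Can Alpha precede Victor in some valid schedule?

Following Victor → Quebec → Alpha, Victor must precede Alpha in every valid ordering.
Hence Alpha can never be scheduled before Victor.

No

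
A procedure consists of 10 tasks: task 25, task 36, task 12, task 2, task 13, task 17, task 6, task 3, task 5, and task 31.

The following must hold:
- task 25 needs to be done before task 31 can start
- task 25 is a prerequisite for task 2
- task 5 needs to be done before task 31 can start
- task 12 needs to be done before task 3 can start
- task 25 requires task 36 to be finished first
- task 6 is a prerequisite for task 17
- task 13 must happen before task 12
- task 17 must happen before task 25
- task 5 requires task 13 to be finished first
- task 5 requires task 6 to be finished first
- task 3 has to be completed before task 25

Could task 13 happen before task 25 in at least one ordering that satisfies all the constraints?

Task 13 is actually forced before task 25 by the constraints, so certainly some valid ordering has task 13 first.

Yes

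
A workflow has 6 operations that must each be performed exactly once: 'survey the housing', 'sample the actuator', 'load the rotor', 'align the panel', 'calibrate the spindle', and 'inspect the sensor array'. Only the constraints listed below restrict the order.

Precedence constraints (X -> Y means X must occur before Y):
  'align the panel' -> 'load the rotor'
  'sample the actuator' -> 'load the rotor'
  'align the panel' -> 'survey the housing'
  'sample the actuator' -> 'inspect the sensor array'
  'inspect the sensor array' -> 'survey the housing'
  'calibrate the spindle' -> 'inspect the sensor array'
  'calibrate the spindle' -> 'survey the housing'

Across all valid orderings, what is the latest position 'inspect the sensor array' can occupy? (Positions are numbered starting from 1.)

5

Following the constraints forward from 'inspect the sensor array', its only required successor is 'survey the housing'.
With 1 mandatory successor out of 6 operations total, the latest slot for 'inspect the sensor array' is 6−1 = 5, and it's reachable by doing all non-successors before 'inspect the sensor array'.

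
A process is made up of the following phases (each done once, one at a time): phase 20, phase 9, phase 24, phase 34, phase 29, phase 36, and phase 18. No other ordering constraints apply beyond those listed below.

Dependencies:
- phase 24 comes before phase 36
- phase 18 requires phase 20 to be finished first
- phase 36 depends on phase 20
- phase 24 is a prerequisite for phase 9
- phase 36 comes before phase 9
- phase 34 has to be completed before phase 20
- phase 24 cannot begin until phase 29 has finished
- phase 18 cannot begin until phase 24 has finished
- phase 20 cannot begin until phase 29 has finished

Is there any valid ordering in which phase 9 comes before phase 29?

Following phase 29 → phase 24 → phase 9, phase 29 must precede phase 9 in every valid ordering.
Hence phase 9 can never be scheduled before phase 29.

No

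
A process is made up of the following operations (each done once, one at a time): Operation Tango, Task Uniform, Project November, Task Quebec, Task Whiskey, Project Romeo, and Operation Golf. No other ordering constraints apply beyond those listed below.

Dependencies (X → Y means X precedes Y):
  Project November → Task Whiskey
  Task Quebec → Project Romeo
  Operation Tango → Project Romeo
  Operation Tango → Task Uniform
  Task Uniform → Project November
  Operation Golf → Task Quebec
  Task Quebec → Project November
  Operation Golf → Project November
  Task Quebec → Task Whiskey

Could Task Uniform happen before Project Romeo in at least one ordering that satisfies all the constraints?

No chain of constraints runs from Project Romeo to Task Uniform, so Project Romeo is not required to come first.
That means at least one valid schedule has Task Uniform before Project Romeo.

Yes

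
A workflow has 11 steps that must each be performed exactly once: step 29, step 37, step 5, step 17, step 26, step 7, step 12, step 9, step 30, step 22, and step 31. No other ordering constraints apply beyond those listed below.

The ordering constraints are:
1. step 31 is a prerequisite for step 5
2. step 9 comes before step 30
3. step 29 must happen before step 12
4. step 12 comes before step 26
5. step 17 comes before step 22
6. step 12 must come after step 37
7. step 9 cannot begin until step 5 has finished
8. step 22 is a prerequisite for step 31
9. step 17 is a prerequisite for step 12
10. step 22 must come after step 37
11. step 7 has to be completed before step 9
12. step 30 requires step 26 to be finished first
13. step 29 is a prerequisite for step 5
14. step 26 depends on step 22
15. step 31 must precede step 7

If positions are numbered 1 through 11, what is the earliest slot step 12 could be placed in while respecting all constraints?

4

The steps that are forced before step 12, directly or transitively, are step 29, step 37, step 17. That's 3 steps.
So at minimum 3 steps come before step 12, putting step 12 no earlier than position 4. That position is achievable by scheduling exactly those predecessors first.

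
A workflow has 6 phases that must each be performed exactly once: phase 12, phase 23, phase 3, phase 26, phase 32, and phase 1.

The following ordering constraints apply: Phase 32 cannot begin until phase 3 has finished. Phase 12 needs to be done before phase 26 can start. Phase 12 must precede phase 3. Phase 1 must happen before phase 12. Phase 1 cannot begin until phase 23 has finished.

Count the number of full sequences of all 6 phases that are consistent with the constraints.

Phase 23 is the only phase with nothing required before it, so every ordering starts there.
Counting all ways to extend the partial order to a total order gives 3.

3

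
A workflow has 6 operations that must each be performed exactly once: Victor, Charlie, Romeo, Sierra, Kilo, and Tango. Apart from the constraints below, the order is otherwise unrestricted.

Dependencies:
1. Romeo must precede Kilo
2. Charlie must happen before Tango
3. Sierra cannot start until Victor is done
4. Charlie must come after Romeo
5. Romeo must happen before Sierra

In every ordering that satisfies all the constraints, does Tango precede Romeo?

The constraints actually force Romeo before Tango (via Romeo → Charlie → Tango), not the other way around.
So Tango does not have to come before Romeo — it cannot.

No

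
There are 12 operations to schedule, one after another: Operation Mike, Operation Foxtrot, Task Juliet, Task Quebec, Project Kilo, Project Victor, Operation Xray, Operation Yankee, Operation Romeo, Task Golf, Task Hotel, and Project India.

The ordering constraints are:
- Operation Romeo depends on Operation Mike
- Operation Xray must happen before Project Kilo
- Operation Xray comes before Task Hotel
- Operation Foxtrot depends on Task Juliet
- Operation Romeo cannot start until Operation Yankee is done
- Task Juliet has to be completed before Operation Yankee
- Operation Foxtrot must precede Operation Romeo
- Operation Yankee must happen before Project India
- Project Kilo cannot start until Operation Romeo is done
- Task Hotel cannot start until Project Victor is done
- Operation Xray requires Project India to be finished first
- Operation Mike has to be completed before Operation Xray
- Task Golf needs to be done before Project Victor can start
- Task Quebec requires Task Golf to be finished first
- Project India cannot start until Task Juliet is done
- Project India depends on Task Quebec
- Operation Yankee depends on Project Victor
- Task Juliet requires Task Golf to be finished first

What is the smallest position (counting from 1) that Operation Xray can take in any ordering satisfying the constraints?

8

Every operation that must precede Operation Xray has to come before it. Tracing all chains that end at Operation Xray, those operations are: Operation Mike, Task Juliet, Task Quebec, Project Victor, Operation Yankee, Task Golf, Project India — 7 in total.
So at minimum 7 operations come before Operation Xray, putting Operation Xray no earlier than position 8. That position is achievable by scheduling exactly those predecessors first.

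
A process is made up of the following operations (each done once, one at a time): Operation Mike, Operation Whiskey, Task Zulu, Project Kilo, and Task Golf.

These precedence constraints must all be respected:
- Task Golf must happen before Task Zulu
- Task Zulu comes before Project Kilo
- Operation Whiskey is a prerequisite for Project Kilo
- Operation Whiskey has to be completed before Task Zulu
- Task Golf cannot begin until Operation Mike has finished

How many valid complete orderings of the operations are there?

3

The operations with no prerequisites are Operation Mike, Operation Whiskey; any of them can be placed first.
Systematically extending each partial ordering one operation at a time and counting, there are 3 complete orderings.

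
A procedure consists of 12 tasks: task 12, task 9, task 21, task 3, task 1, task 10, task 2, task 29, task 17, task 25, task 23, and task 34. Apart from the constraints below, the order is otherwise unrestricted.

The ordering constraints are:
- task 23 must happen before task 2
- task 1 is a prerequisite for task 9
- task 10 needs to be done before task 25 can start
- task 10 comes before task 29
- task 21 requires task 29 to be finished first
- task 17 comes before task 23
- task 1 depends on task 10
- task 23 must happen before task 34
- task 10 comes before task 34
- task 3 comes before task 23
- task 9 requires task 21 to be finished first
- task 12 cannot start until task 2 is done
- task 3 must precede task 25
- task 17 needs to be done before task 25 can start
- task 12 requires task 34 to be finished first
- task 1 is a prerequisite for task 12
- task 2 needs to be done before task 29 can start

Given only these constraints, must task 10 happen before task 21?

Yes

Tracing the constraints gives a chain: task 10 → task 29 → task 21.
That forces task 10 before task 21 in every valid schedule.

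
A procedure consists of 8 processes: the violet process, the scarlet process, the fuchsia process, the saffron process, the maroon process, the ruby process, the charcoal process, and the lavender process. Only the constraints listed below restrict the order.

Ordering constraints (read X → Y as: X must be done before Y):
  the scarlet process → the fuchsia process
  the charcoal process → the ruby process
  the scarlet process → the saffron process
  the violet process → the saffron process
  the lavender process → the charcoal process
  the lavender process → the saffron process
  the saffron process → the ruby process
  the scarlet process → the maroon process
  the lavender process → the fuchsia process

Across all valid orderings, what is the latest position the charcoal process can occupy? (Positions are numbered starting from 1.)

The only process forced after the charcoal process (directly or by a chain) is the ruby process.
With 1 mandatory successor out of 8 processes total, the latest slot for the charcoal process is 8−1 = 7, and it's reachable by doing all non-successors before the charcoal process.

7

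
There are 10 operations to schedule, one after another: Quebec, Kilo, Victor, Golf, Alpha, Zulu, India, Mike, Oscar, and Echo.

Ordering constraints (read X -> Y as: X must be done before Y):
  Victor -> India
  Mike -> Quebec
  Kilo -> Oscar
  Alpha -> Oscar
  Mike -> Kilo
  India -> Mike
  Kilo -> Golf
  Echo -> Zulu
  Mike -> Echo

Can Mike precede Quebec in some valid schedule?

Yes

Mike is actually forced before Quebec by the constraints, so certainly some valid ordering has Mike first.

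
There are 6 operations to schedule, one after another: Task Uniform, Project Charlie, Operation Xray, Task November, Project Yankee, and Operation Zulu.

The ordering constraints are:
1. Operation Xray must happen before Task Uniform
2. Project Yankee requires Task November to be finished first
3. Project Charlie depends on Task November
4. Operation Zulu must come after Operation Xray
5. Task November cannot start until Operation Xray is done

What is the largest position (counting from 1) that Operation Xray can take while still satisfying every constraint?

1

Every operation that must follow Operation Xray has to come after it. Tracing all chains starting from Operation Xray, those operations are: Task Uniform, Project Charlie, Task November, Project Yankee, Operation Zulu — 5 in total.
With 5 mandatory successors out of 6 operations total, the latest slot for Operation Xray is 6−5 = 1, and it's reachable by doing all non-successors before Operation Xray.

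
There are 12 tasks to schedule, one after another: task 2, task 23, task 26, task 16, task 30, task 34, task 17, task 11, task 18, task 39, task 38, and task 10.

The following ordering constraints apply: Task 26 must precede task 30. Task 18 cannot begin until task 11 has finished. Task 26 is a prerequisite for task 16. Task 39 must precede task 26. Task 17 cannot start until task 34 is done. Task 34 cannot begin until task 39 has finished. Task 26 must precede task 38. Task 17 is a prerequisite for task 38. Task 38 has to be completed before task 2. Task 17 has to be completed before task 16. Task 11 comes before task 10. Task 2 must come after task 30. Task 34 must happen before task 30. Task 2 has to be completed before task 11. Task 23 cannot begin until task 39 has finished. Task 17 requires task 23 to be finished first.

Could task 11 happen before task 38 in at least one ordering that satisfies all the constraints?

The constraints give a chain task 38 → task 2 → task 11, which forces task 38 before task 11.
Hence task 11 can never be scheduled before task 38.

No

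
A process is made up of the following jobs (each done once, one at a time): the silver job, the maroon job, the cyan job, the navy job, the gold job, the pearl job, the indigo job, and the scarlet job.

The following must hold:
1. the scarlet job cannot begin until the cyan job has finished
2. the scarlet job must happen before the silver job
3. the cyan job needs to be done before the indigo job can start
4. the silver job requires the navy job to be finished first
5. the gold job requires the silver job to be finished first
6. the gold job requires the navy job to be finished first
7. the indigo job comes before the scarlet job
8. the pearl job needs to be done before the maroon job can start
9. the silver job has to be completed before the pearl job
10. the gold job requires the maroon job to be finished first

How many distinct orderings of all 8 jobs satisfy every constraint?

4

2 jobs have no prerequisites (the cyan job, the navy job), so any of them could come first.
Systematically extending each partial ordering one job at a time and counting, there are 4 complete orderings.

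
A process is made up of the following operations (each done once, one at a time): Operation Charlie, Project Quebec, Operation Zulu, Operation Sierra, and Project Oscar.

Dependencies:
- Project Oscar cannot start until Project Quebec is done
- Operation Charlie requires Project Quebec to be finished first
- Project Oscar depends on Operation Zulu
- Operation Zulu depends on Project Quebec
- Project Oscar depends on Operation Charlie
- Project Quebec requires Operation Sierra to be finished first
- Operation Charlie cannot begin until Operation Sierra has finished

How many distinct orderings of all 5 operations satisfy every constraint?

Operation Sierra is the only operation with nothing required before it, so every ordering starts there.
Enumerating by repeatedly choosing an available operation (one whose prerequisites are all placed) gives 2 distinct complete orderings.

2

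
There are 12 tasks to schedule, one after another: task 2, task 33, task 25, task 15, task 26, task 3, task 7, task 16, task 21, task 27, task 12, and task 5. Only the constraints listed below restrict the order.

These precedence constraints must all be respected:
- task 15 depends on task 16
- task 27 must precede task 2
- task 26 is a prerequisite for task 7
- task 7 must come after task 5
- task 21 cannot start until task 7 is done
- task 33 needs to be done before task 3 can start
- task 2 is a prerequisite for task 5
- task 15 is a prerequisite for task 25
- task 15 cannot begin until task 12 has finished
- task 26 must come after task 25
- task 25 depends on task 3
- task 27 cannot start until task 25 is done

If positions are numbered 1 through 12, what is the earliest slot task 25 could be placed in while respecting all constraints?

6

The tasks that are forced before task 25, directly or transitively, are task 33, task 15, task 3, task 16, task 12. That's 5 tasks.
With 5 mandatory predecessors, the earliest task 25 can sit is position 5+1 = 6, and placing just those 5 first achieves it.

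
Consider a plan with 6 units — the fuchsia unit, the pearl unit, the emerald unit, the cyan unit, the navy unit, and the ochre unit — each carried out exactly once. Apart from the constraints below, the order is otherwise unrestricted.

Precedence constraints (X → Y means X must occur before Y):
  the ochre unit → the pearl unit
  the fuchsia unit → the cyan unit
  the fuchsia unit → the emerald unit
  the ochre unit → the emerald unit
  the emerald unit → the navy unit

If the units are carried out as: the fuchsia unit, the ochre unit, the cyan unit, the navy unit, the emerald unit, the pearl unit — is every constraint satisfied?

In the proposed order, the navy unit appears before the emerald unit.
Since the emerald unit is required before the navy unit, the ordering is invalid.

No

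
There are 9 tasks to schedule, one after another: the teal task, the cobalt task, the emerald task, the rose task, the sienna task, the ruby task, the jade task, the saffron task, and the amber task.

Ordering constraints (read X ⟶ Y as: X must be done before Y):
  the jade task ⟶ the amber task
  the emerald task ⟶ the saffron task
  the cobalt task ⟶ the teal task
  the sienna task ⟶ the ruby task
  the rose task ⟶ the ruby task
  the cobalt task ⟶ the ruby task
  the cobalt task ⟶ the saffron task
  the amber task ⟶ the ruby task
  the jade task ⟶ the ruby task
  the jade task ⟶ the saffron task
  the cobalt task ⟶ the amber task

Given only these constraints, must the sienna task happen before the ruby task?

Following the dependencies: the sienna task → the ruby task.
Hence the sienna task necessarily comes before the ruby task.

Yes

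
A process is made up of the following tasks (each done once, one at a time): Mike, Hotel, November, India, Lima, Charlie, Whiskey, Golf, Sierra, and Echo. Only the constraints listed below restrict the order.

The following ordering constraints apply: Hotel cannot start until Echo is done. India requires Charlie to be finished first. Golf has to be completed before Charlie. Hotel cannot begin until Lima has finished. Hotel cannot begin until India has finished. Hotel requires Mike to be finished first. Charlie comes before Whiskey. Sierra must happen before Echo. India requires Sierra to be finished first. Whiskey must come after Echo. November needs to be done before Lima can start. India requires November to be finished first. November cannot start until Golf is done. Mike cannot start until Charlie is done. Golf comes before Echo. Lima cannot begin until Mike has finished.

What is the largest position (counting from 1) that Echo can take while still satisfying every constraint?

8

Every task that must follow Echo has to come after it. Tracing all chains starting from Echo, those tasks are: Hotel, Whiskey — 2 in total.
With 2 mandatory successors out of 10 tasks total, the latest slot for Echo is 10−2 = 8, and it's reachable by doing all non-successors before Echo.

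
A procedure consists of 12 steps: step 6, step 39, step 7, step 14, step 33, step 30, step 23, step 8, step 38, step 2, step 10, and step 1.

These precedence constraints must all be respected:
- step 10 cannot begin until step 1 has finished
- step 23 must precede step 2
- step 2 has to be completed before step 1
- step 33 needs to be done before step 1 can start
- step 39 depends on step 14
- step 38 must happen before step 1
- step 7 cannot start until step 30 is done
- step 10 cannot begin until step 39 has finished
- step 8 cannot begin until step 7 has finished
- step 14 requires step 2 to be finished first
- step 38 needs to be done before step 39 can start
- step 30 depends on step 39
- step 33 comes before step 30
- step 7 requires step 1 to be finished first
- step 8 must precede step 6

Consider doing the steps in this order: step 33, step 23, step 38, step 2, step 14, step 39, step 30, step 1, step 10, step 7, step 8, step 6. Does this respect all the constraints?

Every stated constraint is respected: step 33 sits at position 1, ahead of step 1 at position 8, and each of the other listed pairs likewise has the predecessor earlier in the sequence.

Yes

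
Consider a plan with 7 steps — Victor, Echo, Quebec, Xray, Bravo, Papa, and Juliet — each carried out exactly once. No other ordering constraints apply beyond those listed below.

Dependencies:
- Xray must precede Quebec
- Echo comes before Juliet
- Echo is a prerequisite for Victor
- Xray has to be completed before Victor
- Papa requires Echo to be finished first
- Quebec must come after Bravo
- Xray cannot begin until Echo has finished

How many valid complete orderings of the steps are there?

The steps with no prerequisites are Echo, Bravo; any of them can be placed first.
Enumerating by repeatedly choosing an available step (one whose prerequisites are all placed) gives 190 distinct complete orderings.

190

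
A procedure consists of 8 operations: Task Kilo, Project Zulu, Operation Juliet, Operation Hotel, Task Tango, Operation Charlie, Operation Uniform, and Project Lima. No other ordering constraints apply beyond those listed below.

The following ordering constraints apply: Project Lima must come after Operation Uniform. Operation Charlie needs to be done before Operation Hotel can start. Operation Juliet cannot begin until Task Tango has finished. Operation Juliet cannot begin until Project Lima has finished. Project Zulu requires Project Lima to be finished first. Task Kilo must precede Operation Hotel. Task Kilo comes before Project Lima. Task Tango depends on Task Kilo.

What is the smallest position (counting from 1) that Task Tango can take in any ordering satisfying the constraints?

2

Working backwards through the constraints from Task Tango, its only required predecessor is Task Kilo.
With 1 mandatory predecessor, the earliest Task Tango can sit is position 1+1 = 2, and placing just that one first achieves it.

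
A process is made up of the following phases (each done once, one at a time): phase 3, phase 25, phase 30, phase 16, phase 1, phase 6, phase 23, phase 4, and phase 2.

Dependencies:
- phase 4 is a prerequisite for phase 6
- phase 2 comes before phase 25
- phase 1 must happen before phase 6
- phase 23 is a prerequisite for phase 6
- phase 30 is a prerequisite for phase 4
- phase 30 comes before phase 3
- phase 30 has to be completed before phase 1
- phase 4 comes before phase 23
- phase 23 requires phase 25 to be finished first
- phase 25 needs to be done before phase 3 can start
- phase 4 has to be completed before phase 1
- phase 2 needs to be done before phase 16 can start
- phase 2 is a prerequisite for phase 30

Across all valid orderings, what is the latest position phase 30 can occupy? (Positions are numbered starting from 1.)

Every phase that must follow phase 30 has to come after it. Tracing all chains starting from phase 30, those phases are: phase 3, phase 1, phase 6, phase 23, phase 4 — 5 in total.
So at least 5 phases follow phase 30, putting phase 30 no later than position 4. That position is achievable by scheduling everything else first.

4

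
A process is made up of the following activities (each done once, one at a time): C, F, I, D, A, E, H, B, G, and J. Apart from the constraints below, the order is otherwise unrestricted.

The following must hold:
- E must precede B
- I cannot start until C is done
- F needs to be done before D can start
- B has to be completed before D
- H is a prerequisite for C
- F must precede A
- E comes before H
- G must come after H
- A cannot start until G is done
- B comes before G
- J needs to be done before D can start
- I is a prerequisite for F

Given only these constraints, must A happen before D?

No

No chain of constraints connects A to D in either direction.
So A can come before D or after — it is not forced.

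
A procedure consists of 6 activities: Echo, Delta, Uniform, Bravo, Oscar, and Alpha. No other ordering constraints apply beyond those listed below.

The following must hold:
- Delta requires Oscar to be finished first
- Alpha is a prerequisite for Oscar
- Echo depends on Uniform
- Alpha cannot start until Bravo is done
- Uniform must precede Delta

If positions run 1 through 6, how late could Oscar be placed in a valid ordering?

5

The only activity forced after Oscar (directly or by a chain) is Delta.
With 1 mandatory successor out of 6 activities total, the latest slot for Oscar is 6−1 = 5, and it's reachable by doing all non-successors before Oscar.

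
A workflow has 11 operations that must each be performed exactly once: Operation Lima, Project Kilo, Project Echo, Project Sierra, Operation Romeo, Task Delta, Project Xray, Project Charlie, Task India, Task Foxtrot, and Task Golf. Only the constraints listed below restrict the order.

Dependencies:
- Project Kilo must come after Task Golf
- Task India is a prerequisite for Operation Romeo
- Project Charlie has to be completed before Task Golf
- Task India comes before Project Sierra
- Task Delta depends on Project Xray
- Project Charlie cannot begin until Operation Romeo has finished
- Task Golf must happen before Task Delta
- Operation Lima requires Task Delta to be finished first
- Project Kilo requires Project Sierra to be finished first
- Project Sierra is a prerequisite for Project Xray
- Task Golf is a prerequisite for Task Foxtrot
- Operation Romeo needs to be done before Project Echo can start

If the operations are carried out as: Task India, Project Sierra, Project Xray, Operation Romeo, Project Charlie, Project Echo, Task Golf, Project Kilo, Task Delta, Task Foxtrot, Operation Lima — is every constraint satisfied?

Yes

Every stated constraint is respected: Project Xray sits at position 3, ahead of Task Delta at position 9, and each of the other listed pairs likewise has the predecessor earlier in the sequence.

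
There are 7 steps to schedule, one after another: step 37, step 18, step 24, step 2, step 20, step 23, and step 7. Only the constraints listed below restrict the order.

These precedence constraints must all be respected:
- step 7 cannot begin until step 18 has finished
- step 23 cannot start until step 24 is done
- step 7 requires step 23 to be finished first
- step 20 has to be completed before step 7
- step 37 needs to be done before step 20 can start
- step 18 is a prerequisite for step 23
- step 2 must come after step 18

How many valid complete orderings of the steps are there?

95

The steps with no prerequisites are step 37, step 18, step 24; any of them can be placed first.
Systematically extending each partial ordering one step at a time and counting, there are 95 complete orderings.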